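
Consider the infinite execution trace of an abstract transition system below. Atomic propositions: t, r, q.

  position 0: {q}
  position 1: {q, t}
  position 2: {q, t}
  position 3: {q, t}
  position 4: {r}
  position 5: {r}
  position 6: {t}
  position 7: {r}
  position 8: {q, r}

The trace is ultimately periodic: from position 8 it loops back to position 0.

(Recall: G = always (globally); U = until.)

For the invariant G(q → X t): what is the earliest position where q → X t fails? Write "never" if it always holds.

3

Check q → X t at each position in order: 0 ✓, 1 ✓, 2 ✓.
At position 3 the labels are {q, t} and the next position 4 has {r}, so q → X t is false there. This is the first violation.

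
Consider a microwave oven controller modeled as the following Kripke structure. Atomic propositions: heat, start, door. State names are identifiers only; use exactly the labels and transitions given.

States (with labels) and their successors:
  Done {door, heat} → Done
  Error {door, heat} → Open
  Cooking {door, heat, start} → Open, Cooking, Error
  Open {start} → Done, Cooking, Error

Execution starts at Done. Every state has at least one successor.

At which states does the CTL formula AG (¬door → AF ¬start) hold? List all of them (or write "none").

States satisfying ¬door → AF ¬start: {Done, Error, Cooking}.
States satisfying AG (¬door → AF ¬start): {Done}.

{Done}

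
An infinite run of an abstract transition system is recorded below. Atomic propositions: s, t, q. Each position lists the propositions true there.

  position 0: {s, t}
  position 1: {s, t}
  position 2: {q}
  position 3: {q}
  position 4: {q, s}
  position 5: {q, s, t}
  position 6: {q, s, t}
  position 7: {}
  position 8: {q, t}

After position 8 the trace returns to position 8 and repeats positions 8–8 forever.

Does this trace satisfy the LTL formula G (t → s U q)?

Holds

t → s U q holds at every position 0..8, and those are all positions ever visited, so G (t → s U q) holds.
Positions where t holds: 0, 1, 5, 6, 8.
Check s U q at each: 0→ok, 1→ok, 5→ok, 6→ok, 8→ok.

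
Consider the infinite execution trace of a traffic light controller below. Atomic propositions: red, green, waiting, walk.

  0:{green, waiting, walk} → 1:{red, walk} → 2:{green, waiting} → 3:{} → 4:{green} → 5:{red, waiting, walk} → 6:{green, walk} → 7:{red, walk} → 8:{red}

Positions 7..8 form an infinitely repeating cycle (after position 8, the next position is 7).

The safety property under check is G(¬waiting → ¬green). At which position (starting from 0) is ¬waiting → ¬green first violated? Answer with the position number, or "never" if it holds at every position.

4

Check ¬waiting → ¬green at each position in order: 0 ✓, 1 ✓, 2 ✓, 3 ✓.
At position 4 the labels are {green}, so ¬waiting → ¬green is false there. This is the first violation.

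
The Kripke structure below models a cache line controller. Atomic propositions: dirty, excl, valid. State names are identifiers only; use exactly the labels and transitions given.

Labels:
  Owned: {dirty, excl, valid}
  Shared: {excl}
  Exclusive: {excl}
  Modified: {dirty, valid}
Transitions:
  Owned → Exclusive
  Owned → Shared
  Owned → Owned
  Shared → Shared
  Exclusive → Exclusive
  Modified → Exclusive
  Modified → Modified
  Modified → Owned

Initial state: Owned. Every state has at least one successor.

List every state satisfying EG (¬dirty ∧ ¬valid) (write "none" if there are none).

{Shared, Exclusive}

States satisfying ¬dirty ∧ ¬valid: {Shared, Exclusive}.
States satisfying EG (¬dirty ∧ ¬valid): {Shared, Exclusive}.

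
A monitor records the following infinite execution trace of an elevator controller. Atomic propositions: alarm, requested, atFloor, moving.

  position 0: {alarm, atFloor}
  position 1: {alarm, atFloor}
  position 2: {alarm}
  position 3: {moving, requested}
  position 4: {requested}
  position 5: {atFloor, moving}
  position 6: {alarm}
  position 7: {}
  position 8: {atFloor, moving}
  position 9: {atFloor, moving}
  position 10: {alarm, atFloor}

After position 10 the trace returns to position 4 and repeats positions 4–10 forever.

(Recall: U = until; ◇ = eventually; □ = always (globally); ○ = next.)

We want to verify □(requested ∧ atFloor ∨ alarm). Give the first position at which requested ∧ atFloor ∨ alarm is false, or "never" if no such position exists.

Check requested ∧ atFloor ∨ alarm at each position in order: 0 ✓, 1 ✓, 2 ✓.
At position 3 the labels are {moving, requested}, so requested ∧ atFloor ∨ alarm is false there. This is the first violation.

3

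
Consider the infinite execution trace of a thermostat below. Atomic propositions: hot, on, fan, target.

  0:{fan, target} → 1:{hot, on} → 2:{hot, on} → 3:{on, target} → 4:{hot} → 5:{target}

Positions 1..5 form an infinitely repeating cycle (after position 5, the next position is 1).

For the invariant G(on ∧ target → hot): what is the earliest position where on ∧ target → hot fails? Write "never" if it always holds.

3

Check on ∧ target → hot at each position in order: 0 ✓, 1 ✓, 2 ✓.
At position 3 the labels are {on, target}, so on ∧ target → hot is false there. This is the first violation.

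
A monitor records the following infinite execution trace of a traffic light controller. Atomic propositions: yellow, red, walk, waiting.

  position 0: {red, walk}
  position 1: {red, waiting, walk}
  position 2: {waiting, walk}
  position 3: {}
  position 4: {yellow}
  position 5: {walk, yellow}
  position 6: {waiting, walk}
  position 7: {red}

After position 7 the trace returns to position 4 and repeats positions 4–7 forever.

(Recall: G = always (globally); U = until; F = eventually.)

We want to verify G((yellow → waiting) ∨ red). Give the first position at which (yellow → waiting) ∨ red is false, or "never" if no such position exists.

4

Check (yellow → waiting) ∨ red at each position in order: 0 ✓, 1 ✓, 2 ✓, 3 ✓.
At position 4 the labels are {yellow}, so (yellow → waiting) ∨ red is false there. This is the first violation.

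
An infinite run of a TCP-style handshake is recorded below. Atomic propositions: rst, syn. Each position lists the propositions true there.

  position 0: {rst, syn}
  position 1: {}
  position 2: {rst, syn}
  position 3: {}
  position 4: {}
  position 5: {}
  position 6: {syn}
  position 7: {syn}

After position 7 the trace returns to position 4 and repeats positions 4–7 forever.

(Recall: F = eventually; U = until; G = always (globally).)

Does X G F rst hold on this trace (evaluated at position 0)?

The position after 0 is 1; G F rst is false there.

No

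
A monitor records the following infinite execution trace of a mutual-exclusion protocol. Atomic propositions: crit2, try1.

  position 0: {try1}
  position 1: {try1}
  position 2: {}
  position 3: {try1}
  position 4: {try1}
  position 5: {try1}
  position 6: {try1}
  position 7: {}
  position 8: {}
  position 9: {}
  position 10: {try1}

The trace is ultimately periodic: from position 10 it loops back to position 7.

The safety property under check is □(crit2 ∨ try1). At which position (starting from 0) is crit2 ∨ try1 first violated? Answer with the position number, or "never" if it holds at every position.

Check crit2 ∨ try1 at each position in order: 0 ✓, 1 ✓.
At position 2 the labels are {}, so crit2 ∨ try1 is false there. This is the first violation.

2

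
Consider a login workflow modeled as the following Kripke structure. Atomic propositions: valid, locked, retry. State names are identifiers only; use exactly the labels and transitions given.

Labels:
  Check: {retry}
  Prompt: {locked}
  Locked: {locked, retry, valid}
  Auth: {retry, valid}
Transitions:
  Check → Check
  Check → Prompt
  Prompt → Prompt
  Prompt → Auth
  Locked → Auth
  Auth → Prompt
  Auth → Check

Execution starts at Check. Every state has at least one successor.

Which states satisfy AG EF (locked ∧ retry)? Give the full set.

States satisfying EF (locked ∧ retry): {Locked}.
States satisfying AG EF (locked ∧ retry): ∅.

none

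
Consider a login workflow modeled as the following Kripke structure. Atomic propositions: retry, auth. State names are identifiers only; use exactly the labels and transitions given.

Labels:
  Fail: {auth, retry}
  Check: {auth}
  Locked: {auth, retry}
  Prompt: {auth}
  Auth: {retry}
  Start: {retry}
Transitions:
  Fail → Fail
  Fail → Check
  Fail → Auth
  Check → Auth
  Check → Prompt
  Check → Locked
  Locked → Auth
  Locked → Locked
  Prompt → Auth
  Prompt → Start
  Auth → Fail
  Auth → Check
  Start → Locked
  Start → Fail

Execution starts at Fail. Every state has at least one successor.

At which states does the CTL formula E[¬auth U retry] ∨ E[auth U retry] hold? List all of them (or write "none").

States satisfying ¬auth: {Auth, Start}.
States satisfying retry: {Fail, Locked, Auth, Start}.
States satisfying E[¬auth U retry]: {Fail, Locked, Auth, Start}.
States satisfying auth: {Fail, Check, Locked, Prompt}.
States satisfying E[auth U retry]: {Fail, Check, Locked, Prompt, Auth, Start}.
States satisfying E[¬auth U retry] ∨ E[auth U retry]: {Fail, Check, Locked, Prompt, Auth, Start}.

{Fail, Check, Locked, Prompt, Auth, Start}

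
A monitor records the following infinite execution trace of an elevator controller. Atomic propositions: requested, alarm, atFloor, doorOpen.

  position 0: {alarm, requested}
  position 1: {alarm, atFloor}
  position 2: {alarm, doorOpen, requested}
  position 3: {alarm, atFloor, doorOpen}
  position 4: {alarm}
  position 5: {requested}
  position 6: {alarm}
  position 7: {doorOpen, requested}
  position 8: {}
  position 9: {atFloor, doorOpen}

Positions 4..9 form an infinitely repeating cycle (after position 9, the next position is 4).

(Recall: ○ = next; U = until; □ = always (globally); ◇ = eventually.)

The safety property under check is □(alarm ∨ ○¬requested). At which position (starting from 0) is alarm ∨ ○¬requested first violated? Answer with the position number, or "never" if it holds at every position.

alarm ∨ ○¬requested holds at every position 0..9, and those are all the positions the trace ever visits, so the invariant □(alarm ∨ ○¬requested) is never violated.

never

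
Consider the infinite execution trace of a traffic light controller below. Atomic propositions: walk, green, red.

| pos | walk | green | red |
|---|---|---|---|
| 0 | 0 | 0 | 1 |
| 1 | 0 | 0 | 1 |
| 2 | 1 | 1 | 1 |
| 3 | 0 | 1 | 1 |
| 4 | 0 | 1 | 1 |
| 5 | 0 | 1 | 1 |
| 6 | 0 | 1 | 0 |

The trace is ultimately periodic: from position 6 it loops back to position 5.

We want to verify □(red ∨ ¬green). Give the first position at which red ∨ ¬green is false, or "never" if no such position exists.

6

Check red ∨ ¬green at each position in order: 0 ✓, 1 ✓, 2 ✓, 3 ✓, 4 ✓, 5 ✓.
At position 6 the labels are {green}, so red ∨ ¬green is false there. This is the first violation.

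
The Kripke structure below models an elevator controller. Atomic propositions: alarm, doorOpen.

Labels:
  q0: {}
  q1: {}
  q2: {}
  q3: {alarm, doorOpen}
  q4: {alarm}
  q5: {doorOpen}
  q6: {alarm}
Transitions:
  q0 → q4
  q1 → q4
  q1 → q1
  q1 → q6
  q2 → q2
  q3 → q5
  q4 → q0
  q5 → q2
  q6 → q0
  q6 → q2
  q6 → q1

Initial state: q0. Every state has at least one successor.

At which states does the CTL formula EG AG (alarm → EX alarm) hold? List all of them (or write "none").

{q2, q5}

States satisfying AG (alarm → EX alarm): {q2, q5}.
States satisfying EG AG (alarm → EX alarm): {q2, q5}.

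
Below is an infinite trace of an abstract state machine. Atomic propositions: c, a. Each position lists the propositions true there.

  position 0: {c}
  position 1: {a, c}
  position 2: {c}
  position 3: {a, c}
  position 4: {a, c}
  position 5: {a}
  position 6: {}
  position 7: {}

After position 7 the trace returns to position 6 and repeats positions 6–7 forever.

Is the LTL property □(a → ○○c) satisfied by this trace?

No

a → ○○c must hold at every position from 0 onward. It fails at position 3, so □(a → ○○c) is false.
Positions where a holds: 1, 3, 4, 5.
Check ○○c at each: 1→ok, 3→fails, 4→fails, 5→fails.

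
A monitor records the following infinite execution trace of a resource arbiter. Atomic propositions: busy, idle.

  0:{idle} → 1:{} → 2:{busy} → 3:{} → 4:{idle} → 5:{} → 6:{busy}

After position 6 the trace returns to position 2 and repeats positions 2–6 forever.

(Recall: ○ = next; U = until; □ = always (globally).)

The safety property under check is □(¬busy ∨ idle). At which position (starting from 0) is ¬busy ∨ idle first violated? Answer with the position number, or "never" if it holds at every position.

Check ¬busy ∨ idle at each position in order: 0 ✓, 1 ✓.
At position 2 the labels are {busy}, so ¬busy ∨ idle is false there. This is the first violation.

2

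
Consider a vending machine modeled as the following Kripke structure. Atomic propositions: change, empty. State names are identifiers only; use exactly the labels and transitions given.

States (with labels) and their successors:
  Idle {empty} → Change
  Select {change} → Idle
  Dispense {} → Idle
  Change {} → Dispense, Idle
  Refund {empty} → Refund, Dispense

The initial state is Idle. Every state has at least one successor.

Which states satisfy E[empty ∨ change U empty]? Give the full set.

States satisfying empty ∨ change: {Idle, Select, Refund}.
States satisfying empty: {Idle, Refund}.
States satisfying E[empty ∨ change U empty]: {Idle, Select, Refund}.

{Idle, Select, Refund}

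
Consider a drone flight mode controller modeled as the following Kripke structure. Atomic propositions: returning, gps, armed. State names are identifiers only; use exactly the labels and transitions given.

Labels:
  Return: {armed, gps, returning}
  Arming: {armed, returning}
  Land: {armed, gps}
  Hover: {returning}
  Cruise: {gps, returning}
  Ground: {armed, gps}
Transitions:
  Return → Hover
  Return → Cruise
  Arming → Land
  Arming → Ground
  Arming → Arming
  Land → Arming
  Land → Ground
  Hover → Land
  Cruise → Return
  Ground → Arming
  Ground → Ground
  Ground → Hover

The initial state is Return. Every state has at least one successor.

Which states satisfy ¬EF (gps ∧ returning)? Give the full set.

States satisfying gps ∧ returning: {Return, Cruise}.
States satisfying EF (gps ∧ returning): {Return, Cruise}.
States satisfying ¬EF (gps ∧ returning): {Arming, Land, Hover, Ground}.

{Arming, Land, Hover, Ground}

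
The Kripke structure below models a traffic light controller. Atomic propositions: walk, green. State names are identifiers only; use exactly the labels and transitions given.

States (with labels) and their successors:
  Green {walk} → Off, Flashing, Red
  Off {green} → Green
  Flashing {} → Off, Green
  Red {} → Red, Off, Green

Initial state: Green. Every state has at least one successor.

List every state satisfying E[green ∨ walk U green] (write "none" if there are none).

States satisfying green ∨ walk: {Green, Off}.
States satisfying green: {Off}.
States satisfying E[green ∨ walk U green]: {Green, Off}.

{Green, Off}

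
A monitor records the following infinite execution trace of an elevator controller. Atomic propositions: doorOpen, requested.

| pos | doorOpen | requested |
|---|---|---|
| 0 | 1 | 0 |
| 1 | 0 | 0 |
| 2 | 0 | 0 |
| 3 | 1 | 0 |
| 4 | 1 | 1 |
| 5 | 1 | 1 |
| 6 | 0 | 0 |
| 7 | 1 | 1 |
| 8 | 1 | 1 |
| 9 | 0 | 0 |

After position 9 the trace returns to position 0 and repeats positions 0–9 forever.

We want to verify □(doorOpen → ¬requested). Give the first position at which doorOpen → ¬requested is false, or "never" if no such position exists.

Check doorOpen → ¬requested at each position in order: 0 ✓, 1 ✓, 2 ✓, 3 ✓.
At position 4 the labels are {doorOpen, requested}, so doorOpen → ¬requested is false there. This is the first violation.

4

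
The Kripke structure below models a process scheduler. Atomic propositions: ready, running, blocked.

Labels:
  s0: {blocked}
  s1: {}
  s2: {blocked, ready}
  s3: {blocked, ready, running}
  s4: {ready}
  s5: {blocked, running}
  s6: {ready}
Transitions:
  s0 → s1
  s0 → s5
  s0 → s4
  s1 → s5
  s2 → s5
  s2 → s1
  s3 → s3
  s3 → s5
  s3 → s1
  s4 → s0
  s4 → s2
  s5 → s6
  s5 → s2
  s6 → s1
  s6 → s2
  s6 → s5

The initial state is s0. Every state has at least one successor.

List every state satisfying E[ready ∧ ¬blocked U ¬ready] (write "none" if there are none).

{s0, s1, s4, s5, s6}

States satisfying ready ∧ ¬blocked: {s4, s6}.
States satisfying ¬ready: {s0, s1, s5}.
States satisfying E[ready ∧ ¬blocked U ¬ready]: {s0, s1, s4, s5, s6}.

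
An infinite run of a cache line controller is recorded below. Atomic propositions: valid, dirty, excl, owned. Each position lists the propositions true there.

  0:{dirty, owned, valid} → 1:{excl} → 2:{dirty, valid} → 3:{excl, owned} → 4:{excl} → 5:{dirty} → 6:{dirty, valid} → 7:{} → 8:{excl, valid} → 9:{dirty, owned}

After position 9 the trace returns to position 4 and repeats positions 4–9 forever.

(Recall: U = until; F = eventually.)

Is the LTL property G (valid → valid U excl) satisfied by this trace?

valid → valid U excl must hold at every position from 0 onward. It fails at position 6, so G (valid → valid U excl) is false.
Positions where valid holds: 0, 2, 6, 8.
Check valid U excl at each: 0→ok, 2→ok, 6→fails, 8→ok.

No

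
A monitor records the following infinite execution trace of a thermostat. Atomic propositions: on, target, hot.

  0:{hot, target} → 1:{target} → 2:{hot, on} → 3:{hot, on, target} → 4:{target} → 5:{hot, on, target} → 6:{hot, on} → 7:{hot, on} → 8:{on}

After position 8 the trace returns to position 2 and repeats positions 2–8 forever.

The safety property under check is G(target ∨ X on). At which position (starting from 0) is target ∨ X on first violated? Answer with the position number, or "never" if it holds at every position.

target ∨ X on holds at every position 0..8, and those are all the positions the trace ever visits, so the invariant G(target ∨ X on) is never violated.

never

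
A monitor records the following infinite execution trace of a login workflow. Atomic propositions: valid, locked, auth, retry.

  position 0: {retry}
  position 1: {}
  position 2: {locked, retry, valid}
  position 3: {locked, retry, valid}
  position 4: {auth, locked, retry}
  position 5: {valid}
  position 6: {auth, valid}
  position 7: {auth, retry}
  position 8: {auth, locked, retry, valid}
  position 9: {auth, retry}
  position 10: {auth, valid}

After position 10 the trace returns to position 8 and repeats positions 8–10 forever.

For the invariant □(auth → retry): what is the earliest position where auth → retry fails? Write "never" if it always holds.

6

Check auth → retry at each position in order: 0 ✓, 1 ✓, 2 ✓, 3 ✓, 4 ✓, 5 ✓.
At position 6 the labels are {auth, valid}, so auth → retry is false there. This is the first violation.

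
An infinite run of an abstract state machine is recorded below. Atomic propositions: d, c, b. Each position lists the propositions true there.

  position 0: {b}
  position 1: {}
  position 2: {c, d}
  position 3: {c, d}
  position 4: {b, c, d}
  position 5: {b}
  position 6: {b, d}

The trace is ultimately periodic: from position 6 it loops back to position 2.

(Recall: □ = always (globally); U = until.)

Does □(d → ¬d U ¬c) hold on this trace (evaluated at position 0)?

d → ¬d U ¬c must hold at every position from 0 onward. It fails at position 2, so □(d → ¬d U ¬c) is false.
Positions where d holds: 2, 3, 4, 6.
Check ¬d U ¬c at each: 2→fails, 3→fails, 4→fails, 6→ok.

Does not hold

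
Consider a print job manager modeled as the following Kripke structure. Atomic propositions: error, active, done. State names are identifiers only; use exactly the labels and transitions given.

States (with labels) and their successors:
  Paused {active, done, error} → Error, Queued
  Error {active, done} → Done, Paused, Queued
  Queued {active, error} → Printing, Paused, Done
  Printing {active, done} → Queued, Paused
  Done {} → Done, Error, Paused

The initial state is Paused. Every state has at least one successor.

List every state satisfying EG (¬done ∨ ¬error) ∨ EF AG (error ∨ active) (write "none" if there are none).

States satisfying ¬done ∨ ¬error: {Error, Queued, Printing, Done}.
States satisfying EG (¬done ∨ ¬error): {Error, Queued, Printing, Done}.
States satisfying AG (error ∨ active): ∅.
States satisfying EF AG (error ∨ active): ∅.
States satisfying EG (¬done ∨ ¬error) ∨ EF AG (error ∨ active): {Error, Queued, Printing, Done}.

{Error, Queued, Printing, Done}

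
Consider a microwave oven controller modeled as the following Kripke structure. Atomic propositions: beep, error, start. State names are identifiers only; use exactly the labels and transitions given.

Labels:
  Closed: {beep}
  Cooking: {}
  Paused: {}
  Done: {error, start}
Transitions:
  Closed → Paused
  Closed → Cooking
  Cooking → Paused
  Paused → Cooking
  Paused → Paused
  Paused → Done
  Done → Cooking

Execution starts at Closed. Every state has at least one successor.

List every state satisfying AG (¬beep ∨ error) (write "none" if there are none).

States satisfying ¬beep ∨ error: {Cooking, Paused, Done}.
States satisfying AG (¬beep ∨ error): {Cooking, Paused, Done}.

{Cooking, Paused, Done}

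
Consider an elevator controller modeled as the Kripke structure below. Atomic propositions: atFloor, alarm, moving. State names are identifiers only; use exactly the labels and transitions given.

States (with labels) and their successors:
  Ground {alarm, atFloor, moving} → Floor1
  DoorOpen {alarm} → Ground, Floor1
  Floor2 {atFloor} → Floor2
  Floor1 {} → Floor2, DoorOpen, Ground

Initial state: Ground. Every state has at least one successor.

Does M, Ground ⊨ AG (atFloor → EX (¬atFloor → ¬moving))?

States satisfying atFloor → EX (¬atFloor → ¬moving): {Ground, DoorOpen, Floor2, Floor1}.
States satisfying AG (atFloor → EX (¬atFloor → ¬moving)): {Ground, DoorOpen, Floor2, Floor1}.
Every state reachable from Ground satisfies atFloor → EX (¬atFloor → ¬moving).
Ground ∈ Sat(AG (atFloor → EX (¬atFloor → ¬moving))).

Holds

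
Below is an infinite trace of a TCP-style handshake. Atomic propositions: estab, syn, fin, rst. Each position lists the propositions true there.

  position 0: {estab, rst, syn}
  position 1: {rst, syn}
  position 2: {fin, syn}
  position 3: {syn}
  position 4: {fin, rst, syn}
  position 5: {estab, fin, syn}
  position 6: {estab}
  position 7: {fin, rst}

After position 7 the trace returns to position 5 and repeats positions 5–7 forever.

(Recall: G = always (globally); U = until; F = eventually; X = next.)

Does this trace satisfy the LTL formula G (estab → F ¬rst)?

Holds

estab → F ¬rst holds at every position 0..7, and those are all positions ever visited, so G (estab → F ¬rst) holds.
Positions where estab holds: 0, 5, 6.
Check F ¬rst at each: 0→ok, 5→ok, 6→ok.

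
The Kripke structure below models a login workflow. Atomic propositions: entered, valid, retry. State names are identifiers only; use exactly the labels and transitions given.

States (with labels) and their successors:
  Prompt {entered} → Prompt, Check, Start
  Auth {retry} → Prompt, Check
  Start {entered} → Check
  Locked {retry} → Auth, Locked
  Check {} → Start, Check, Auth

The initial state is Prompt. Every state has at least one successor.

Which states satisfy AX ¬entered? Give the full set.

States satisfying ¬entered: {Auth, Locked, Check}.
States satisfying AX ¬entered: {Start, Locked}.

{Start, Locked}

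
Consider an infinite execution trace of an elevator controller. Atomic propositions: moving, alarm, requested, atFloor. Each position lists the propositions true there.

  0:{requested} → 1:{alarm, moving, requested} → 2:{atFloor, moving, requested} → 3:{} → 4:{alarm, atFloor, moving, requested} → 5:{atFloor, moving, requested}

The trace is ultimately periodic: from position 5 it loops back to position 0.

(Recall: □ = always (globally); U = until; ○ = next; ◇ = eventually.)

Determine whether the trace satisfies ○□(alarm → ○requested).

Holds

The position after 0 is 1; □(alarm → ○requested) is true there.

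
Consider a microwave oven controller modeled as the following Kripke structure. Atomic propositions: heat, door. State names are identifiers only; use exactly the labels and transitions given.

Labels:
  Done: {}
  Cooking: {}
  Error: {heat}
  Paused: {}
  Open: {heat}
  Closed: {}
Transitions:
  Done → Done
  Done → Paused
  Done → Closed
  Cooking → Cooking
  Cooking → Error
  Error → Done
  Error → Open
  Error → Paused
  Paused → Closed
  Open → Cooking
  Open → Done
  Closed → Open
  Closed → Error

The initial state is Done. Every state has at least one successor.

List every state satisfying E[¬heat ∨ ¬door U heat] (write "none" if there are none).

{Done, Cooking, Error, Paused, Open, Closed}

States satisfying ¬heat ∨ ¬door: {Done, Cooking, Error, Paused, Open, Closed}.
States satisfying heat: {Error, Open}.
States satisfying E[¬heat ∨ ¬door U heat]: {Done, Cooking, Error, Paused, Open, Closed}.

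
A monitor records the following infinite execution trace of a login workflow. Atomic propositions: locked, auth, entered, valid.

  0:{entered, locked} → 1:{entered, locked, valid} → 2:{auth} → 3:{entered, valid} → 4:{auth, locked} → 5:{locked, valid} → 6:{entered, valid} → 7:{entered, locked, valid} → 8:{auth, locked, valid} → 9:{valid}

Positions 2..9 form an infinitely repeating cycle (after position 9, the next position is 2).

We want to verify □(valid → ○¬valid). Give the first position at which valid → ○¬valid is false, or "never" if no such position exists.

Check valid → ○¬valid at each position in order: 0 ✓, 1 ✓, 2 ✓, 3 ✓, 4 ✓.
At position 5 the labels are {locked, valid} and the next position 6 has {entered, valid}, so valid → ○¬valid is false there. This is the first violation.

5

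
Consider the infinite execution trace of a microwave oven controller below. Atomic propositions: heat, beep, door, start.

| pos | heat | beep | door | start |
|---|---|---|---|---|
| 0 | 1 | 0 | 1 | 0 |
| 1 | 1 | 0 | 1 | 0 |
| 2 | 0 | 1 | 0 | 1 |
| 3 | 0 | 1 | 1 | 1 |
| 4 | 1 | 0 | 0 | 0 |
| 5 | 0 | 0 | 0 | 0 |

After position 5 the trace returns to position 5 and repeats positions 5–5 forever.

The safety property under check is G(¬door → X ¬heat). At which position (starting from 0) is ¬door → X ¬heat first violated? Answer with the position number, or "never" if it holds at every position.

¬door → X ¬heat holds at every position 0..5, and those are all the positions the trace ever visits, so the invariant G(¬door → X ¬heat) is never violated.

never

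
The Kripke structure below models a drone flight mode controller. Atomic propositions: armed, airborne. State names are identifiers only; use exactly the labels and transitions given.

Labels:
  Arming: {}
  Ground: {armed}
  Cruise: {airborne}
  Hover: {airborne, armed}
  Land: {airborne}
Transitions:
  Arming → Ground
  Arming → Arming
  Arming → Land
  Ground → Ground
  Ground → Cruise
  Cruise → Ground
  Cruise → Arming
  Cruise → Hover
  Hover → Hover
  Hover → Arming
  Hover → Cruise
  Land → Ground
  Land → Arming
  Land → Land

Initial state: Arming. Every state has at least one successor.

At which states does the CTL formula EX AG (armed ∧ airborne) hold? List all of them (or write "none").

States satisfying AG (armed ∧ airborne): ∅.
States satisfying EX AG (armed ∧ airborne): ∅.

none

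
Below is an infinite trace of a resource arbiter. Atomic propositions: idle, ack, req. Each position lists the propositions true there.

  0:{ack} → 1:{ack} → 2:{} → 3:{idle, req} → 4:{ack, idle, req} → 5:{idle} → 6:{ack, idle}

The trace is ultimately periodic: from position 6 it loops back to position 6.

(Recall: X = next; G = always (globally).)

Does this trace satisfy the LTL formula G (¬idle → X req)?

Violated

¬idle → X req must hold at every position from 0 onward. It fails at position 0, so G (¬idle → X req) is false.
Positions where ¬idle holds: 0, 1, 2.
Check X req at each: 0→fails, 1→fails, 2→ok.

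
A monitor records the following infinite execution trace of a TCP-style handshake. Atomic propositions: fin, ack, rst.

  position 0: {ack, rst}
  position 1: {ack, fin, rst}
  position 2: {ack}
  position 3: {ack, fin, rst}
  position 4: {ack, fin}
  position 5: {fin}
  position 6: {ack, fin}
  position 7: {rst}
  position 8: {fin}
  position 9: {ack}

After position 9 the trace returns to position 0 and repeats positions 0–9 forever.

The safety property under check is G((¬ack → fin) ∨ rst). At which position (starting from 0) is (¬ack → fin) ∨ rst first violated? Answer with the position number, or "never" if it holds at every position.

never

(¬ack → fin) ∨ rst holds at every position 0..9, and those are all the positions the trace ever visits, so the invariant G((¬ack → fin) ∨ rst) is never violated.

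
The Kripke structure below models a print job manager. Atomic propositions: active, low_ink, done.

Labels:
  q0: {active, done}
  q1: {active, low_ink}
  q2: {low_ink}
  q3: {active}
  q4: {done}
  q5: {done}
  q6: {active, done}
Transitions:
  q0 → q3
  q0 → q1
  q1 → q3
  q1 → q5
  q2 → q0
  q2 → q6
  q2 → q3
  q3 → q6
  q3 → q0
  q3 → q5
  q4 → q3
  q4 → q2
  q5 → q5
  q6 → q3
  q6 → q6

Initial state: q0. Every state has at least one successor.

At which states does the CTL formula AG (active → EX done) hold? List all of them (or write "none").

{q5}

States satisfying active → EX done: {q1, q2, q3, q4, q5, q6}.
States satisfying AG (active → EX done): {q5}.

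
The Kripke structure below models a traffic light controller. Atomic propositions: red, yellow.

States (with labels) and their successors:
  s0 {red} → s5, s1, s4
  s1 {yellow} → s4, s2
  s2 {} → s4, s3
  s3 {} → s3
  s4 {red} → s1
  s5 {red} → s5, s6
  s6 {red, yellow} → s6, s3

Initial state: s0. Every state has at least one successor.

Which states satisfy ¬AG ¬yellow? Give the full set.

States satisfying ¬yellow: {s0, s2, s3, s4, s5}.
States satisfying AG ¬yellow: {s3}.
States satisfying ¬AG ¬yellow: {s0, s1, s2, s4, s5, s6}.

{s0, s1, s2, s4, s5, s6}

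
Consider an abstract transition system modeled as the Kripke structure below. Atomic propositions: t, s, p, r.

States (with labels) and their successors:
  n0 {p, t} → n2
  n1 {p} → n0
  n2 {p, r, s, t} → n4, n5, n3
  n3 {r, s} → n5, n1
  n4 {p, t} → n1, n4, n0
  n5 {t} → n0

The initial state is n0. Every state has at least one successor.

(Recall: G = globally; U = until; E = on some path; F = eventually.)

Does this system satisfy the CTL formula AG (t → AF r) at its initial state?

Violated

States satisfying t → AF r: {n0, n1, n2, n3, n5}.
States satisfying AG (t → AF r): ∅.
n4 is reachable from n0 and violates t → AF r, so AG fails at n0.
n0 ∉ Sat(AG (t → AF r)).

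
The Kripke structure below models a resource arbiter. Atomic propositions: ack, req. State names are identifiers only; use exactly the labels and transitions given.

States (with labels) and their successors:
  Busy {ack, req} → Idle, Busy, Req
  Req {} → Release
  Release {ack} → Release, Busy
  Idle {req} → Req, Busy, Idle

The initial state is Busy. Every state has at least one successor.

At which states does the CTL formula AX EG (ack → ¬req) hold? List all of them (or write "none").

{Req}

States satisfying EG (ack → ¬req): {Req, Release, Idle}.
States satisfying AX EG (ack → ¬req): {Req}.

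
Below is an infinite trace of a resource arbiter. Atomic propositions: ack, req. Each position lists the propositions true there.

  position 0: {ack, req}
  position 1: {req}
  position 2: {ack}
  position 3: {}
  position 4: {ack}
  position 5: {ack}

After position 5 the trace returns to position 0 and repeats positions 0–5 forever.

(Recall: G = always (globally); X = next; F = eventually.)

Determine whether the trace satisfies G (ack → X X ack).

Violated

ack → X X ack must hold at every position from 0 onward. It fails at position 5, so G (ack → X X ack) is false.
Positions where ack holds: 0, 2, 4, 5.
Check X X ack at each: 0→ok, 2→ok, 4→ok, 5→fails.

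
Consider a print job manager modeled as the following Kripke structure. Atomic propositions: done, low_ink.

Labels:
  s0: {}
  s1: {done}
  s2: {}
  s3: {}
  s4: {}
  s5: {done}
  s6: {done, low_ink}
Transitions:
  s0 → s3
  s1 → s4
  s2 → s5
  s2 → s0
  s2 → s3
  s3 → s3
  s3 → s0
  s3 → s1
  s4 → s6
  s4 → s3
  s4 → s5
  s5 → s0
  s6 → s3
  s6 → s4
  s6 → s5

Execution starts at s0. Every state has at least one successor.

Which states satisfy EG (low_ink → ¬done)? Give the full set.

{s0, s1, s2, s3, s4, s5}

States satisfying low_ink → ¬done: {s0, s1, s2, s3, s4, s5}.
States satisfying EG (low_ink → ¬done): {s0, s1, s2, s3, s4, s5}.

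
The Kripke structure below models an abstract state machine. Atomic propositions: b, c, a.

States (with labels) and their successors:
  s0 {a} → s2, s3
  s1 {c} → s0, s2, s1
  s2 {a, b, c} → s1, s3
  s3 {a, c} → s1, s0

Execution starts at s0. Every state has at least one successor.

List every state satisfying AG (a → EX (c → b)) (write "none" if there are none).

States satisfying a → EX (c → b): {s0, s1, s3}.
States satisfying AG (a → EX (c → b)): ∅.

none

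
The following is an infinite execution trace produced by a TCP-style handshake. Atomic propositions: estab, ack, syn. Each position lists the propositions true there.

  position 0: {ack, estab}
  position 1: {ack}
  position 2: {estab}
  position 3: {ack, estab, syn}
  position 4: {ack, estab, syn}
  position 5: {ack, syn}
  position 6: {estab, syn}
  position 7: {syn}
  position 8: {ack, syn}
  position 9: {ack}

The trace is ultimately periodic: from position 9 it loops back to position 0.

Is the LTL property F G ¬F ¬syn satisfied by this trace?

G ¬F ¬syn is false at every position 0..9, so it never becomes true and F G ¬F ¬syn fails.

Violated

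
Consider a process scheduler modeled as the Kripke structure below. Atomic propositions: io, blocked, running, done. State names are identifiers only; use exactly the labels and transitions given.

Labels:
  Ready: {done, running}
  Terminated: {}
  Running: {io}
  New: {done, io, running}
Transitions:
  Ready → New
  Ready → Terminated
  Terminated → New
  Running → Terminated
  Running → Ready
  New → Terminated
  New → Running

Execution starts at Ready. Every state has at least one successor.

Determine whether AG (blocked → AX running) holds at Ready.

Holds

States satisfying blocked → AX running: {Ready, Terminated, Running, New}.
States satisfying AG (blocked → AX running): {Ready, Terminated, Running, New}.
Every state reachable from Ready satisfies blocked → AX running.
Ready ∈ Sat(AG (blocked → AX running)).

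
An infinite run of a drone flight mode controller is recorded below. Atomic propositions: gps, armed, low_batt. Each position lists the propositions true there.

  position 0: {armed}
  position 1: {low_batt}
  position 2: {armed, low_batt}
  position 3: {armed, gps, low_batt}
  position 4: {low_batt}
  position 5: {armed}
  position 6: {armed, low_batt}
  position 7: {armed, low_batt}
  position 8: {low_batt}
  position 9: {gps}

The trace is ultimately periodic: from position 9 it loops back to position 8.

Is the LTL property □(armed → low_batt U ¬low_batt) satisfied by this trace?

Satisfied

armed → low_batt U ¬low_batt holds at every position 0..9, and those are all positions ever visited, so □(armed → low_batt U ¬low_batt) holds.
Positions where armed holds: 0, 2, 3, 5, 6, 7.
Check low_batt U ¬low_batt at each: 0→ok, 2→ok, 3→ok, 5→ok, 6→ok, 7→ok.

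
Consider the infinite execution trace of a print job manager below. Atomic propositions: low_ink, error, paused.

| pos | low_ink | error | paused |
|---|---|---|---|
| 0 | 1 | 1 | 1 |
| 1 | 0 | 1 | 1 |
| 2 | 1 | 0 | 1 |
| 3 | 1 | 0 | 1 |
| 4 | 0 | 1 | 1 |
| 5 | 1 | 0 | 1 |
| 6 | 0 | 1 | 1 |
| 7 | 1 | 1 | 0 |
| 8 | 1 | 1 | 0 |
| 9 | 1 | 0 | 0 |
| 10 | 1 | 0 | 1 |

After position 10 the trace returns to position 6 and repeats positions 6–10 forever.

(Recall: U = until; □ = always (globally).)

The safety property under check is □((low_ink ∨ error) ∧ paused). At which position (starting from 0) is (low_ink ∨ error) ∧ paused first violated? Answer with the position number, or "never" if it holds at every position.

7

Check (low_ink ∨ error) ∧ paused at each position in order: 0 ✓, 1 ✓, 2 ✓, 3 ✓, 4 ✓, 5 ✓, 6 ✓.
At position 7 the labels are {error, low_ink}, so (low_ink ∨ error) ∧ paused is false there. This is the first violation.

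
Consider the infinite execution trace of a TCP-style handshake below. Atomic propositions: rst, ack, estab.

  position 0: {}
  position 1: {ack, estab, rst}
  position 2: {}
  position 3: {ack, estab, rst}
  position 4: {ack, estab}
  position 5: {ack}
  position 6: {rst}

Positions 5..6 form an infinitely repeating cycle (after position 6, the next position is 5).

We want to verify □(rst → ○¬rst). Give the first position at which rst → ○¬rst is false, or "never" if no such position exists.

never

rst → ○¬rst holds at every position 0..6, and those are all the positions the trace ever visits, so the invariant □(rst → ○¬rst) is never violated.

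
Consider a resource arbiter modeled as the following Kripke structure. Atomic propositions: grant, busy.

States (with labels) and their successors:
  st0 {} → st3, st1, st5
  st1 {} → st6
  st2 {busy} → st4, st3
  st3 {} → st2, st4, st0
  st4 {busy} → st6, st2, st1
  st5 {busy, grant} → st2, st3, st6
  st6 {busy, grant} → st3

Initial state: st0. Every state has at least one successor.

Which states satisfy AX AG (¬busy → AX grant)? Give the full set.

none

States satisfying AG (¬busy → AX grant): ∅.
States satisfying AX AG (¬busy → AX grant): ∅.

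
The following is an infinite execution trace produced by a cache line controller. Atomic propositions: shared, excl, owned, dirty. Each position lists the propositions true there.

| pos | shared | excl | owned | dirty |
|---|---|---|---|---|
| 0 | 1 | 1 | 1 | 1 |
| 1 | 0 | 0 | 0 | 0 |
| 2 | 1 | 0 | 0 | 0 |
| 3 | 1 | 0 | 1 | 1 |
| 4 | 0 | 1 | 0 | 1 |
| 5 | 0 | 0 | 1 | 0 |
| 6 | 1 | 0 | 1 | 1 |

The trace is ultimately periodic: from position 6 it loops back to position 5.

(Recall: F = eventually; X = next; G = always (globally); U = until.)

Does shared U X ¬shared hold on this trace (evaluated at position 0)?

Walking from position 0: X ¬shared first holds at position 0, and shared holds at every earlier position along the way, so shared U X ¬shared holds.

Holds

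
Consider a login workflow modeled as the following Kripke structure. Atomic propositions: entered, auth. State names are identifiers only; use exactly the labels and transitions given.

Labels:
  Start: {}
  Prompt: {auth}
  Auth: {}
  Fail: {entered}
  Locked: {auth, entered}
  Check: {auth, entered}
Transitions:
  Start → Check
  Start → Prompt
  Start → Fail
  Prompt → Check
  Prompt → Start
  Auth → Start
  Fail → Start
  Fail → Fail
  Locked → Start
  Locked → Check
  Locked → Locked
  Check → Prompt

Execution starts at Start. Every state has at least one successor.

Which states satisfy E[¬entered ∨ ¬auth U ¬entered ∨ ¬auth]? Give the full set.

{Start, Prompt, Auth, Fail}

States satisfying ¬entered ∨ ¬auth: {Start, Prompt, Auth, Fail}.
States satisfying E[¬entered ∨ ¬auth U ¬entered ∨ ¬auth]: {Start, Prompt, Auth, Fail}.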